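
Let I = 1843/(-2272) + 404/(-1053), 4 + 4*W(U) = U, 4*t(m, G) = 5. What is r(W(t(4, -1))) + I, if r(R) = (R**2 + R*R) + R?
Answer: -8967089/9569664 ≈ -0.93703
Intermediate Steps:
t(m, G) = 5/4 (t(m, G) = (1/4)*5 = 5/4)
W(U) = -1 + U/4
I = -2858567/2392416 (I = 1843*(-1/2272) + 404*(-1/1053) = -1843/2272 - 404/1053 = -2858567/2392416 ≈ -1.1948)
r(R) = R + 2*R**2 (r(R) = (R**2 + R**2) + R = 2*R**2 + R = R + 2*R**2)
r(W(t(4, -1))) + I = (-1 + (1/4)*(5/4))*(1 + 2*(-1 + (1/4)*(5/4))) - 2858567/2392416 = (-1 + 5/16)*(1 + 2*(-1 + 5/16)) - 2858567/2392416 = -11*(1 + 2*(-11/16))/16 - 2858567/2392416 = -11*(1 - 11/8)/16 - 2858567/2392416 = -11/16*(-3/8) - 2858567/2392416 = 33/128 - 2858567/2392416 = -8967089/9569664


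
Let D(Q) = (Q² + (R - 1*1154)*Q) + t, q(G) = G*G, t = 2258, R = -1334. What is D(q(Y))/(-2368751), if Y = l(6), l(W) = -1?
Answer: 229/2368751 ≈ 9.6675e-5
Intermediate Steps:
Y = -1
q(G) = G²
D(Q) = 2258 + Q² - 2488*Q (D(Q) = (Q² + (-1334 - 1*1154)*Q) + 2258 = (Q² + (-1334 - 1154)*Q) + 2258 = (Q² - 2488*Q) + 2258 = 2258 + Q² - 2488*Q)
D(q(Y))/(-2368751) = (2258 + ((-1)²)² - 2488*(-1)²)/(-2368751) = (2258 + 1² - 2488*1)*(-1/2368751) = (2258 + 1 - 2488)*(-1/2368751) = -229*(-1/2368751) = 229/2368751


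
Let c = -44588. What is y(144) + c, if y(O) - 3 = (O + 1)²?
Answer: -23560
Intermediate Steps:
y(O) = 3 + (1 + O)² (y(O) = 3 + (O + 1)² = 3 + (1 + O)²)
y(144) + c = (3 + (1 + 144)²) - 44588 = (3 + 145²) - 44588 = (3 + 21025) - 44588 = 21028 - 44588 = -23560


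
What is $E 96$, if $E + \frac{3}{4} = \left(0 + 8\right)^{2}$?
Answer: $6072$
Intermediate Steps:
$E = \frac{253}{4}$ ($E = - \frac{3}{4} + \left(0 + 8\right)^{2} = - \frac{3}{4} + 8^{2} = - \frac{3}{4} + 64 = \frac{253}{4} \approx 63.25$)
$E 96 = \frac{253}{4} \cdot 96 = 6072$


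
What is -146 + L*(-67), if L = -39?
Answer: 2467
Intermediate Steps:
-146 + L*(-67) = -146 - 39*(-67) = -146 + 2613 = 2467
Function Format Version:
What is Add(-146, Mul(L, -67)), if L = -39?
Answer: 2467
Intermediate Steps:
Add(-146, Mul(L, -67)) = Add(-146, Mul(-39, -67)) = Add(-146, 2613) = 2467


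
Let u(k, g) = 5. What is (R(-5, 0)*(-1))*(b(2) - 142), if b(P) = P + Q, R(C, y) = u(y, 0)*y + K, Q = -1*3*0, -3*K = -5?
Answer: 700/3 ≈ 233.33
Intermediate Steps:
K = 5/3 (K = -1/3*(-5) = 5/3 ≈ 1.6667)
Q = 0 (Q = -3*0 = 0)
R(C, y) = 5/3 + 5*y (R(C, y) = 5*y + 5/3 = 5/3 + 5*y)
b(P) = P (b(P) = P + 0 = P)
(R(-5, 0)*(-1))*(b(2) - 142) = ((5/3 + 5*0)*(-1))*(2 - 142) = ((5/3 + 0)*(-1))*(-140) = ((5/3)*(-1))*(-140) = -5/3*(-140) = 700/3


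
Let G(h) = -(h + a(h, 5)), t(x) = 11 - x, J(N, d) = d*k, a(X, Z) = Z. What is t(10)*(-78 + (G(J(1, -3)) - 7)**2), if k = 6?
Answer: -42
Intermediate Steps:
J(N, d) = 6*d (J(N, d) = d*6 = 6*d)
G(h) = -5 - h (G(h) = -(h + 5) = -(5 + h) = -5 - h)
t(10)*(-78 + (G(J(1, -3)) - 7)**2) = (11 - 1*10)*(-78 + ((-5 - 6*(-3)) - 7)**2) = (11 - 10)*(-78 + ((-5 - 1*(-18)) - 7)**2) = 1*(-78 + ((-5 + 18) - 7)**2) = 1*(-78 + (13 - 7)**2) = 1*(-78 + 6**2) = 1*(-78 + 36) = 1*(-42) = -42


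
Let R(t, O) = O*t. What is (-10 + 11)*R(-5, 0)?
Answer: 0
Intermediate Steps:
(-10 + 11)*R(-5, 0) = (-10 + 11)*(0*(-5)) = 1*0 = 0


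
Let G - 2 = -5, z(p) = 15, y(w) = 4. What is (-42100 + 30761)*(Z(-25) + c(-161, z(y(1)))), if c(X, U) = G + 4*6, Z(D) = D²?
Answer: -7324994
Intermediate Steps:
G = -3 (G = 2 - 5 = -3)
c(X, U) = 21 (c(X, U) = -3 + 4*6 = -3 + 24 = 21)
(-42100 + 30761)*(Z(-25) + c(-161, z(y(1)))) = (-42100 + 30761)*((-25)² + 21) = -11339*(625 + 21) = -11339*646 = -7324994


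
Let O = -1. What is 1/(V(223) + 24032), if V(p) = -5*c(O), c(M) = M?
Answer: 1/24037 ≈ 4.1603e-5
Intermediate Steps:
V(p) = 5 (V(p) = -5*(-1) = 5)
1/(V(223) + 24032) = 1/(5 + 24032) = 1/24037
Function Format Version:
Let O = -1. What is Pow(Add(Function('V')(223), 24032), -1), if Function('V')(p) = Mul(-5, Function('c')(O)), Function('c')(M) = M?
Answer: Rational(1, 24037) ≈ 4.1603e-5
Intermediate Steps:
Function('V')(p) = 5 (Function('V')(p) = Mul(-5, -1) = 5)
Pow(Add(Function('V')(223), 24032), -1) = Pow(Add(5, 24032), -1) = Pow(24037, -1) = Rational(1, 24037)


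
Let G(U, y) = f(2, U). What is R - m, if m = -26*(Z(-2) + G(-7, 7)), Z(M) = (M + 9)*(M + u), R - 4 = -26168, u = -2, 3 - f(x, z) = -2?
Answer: -26762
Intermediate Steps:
f(x, z) = 5 (f(x, z) = 3 - 1*(-2) = 3 + 2 = 5)
G(U, y) = 5
R = -26164 (R = 4 - 26168 = -26164)
Z(M) = (-2 + M)*(9 + M) (Z(M) = (M + 9)*(M - 2) = (9 + M)*(-2 + M) = (-2 + M)*(9 + M))
m = 598 (m = -26*((-18 + (-2)² + 7*(-2)) + 5) = -26*((-18 + 4 - 14) + 5) = -26*(-28 + 5) = -26*(-23) = 598)
R - m = -26164 - 1*598 = -26164 - 598 = -26762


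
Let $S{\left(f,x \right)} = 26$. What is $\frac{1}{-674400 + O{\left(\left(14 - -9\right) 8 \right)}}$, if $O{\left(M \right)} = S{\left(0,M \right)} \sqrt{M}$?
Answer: $- \frac{21075}{14212976113} - \frac{13 \sqrt{46}}{113703808904} \approx -1.4836 \cdot 10^{-6}$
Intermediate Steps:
$O{\left(M \right)} = 26 \sqrt{M}$
$\frac{1}{-674400 + O{\left(\left(14 - -9\right) 8 \right)}} = \frac{1}{-674400 + 26 \sqrt{\left(14 - -9\right) 8}} = \frac{1}{-674400 + 26 \sqrt{\left(14 + 9\right) 8}} = \frac{1}{-674400 + 26 \sqrt{23 \cdot 8}} = \frac{1}{-674400 + 26 \sqrt{184}} = \frac{1}{-674400 + 26 \cdot 2 \sqrt{46}} = \frac{1}{-674400 + 52 \sqrt{46}}$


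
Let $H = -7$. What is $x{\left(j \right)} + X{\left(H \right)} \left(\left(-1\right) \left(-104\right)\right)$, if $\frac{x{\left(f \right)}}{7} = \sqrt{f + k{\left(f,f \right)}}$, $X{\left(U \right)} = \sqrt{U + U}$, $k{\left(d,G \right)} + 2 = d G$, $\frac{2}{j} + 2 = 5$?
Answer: $i \left(104 \sqrt{14} + \frac{14 \sqrt{2}}{3}\right) \approx 395.73 i$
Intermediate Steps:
$j = \frac{2}{3}$ ($j = \frac{2}{-2 + 5} = \frac{2}{3} \approx 0.66667$)
$k{\left(d,G \right)} = -2 + G d$ ($k{\left(d,G \right)} = -2 + d G = -2 + G d$)
$X{\left(U \right)} = \sqrt{2} \sqrt{U}$ ($X{\left(U \right)} = \sqrt{2 U} = \sqrt{2} \sqrt{U}$)
$x{\left(f \right)} = 7 \sqrt{-2 + f + f^{2}}$ ($x{\left(f \right)} = 7 \sqrt{f + \left(-2 + f f\right)} = 7 \sqrt{f + \left(-2 + f^{2}\right)} = 7 \sqrt{-2 + f + f^{2}}$)
$x{\left(j \right)} + X{\left(H \right)} \left(\left(-1\right) \left(-104\right)\right) = 7 \sqrt{-2 + \frac{2}{3} + \left(\frac{2}{3}\right)^{2}} + \sqrt{2} \sqrt{-7} \left(\left(-1\right) \left(-104\right)\right) = 7 \sqrt{-2 + \frac{2}{3} + \frac{4}{9}} + \sqrt{2} i \sqrt{7} \cdot 104 = 7 \sqrt{- \frac{8}{9}} + i \sqrt{14} \cdot 104 = 7 \frac{2 i \sqrt{2}}{3} + 104 i \sqrt{14} = \frac{14 i \sqrt{2}}{3} + 104 i \sqrt{14} = 104 i \sqrt{14} + \frac{14 i \sqrt{2}}{3}$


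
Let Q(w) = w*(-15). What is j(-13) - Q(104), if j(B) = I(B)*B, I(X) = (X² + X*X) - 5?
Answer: -2769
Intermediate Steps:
I(X) = -5 + 2*X² (I(X) = (X² + X²) - 5 = 2*X² - 5 = -5 + 2*X²)
Q(w) = -15*w
j(B) = B*(-5 + 2*B²) (j(B) = (-5 + 2*B²)*B = B*(-5 + 2*B²))
j(-13) - Q(104) = -13*(-5 + 2*(-13)²) - (-15)*104 = -13*(-5 + 2*169) - 1*(-1560) = -13*(-5 + 338) + 1560 = -13*333 + 1560 = -4329 + 1560 = -2769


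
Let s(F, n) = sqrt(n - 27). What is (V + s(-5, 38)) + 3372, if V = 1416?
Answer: 4788 + sqrt(11) ≈ 4791.3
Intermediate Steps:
s(F, n) = sqrt(-27 + n)
(V + s(-5, 38)) + 3372 = (1416 + sqrt(-27 + 38)) + 3372 = (1416 + sqrt(11)) + 3372 = 4788 + sqrt(11)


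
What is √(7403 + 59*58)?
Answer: 5*√433 ≈ 104.04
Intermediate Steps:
√(7403 + 59*58) = √(7403 + 3422) = √10825 = 5*√433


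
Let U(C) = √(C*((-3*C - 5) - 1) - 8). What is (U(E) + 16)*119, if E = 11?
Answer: 1904 + 119*I*√437 ≈ 1904.0 + 2487.6*I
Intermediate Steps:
U(C) = √(-8 + C*(-6 - 3*C)) (U(C) = √(C*((-5 - 3*C) - 1) - 8) = √(C*(-6 - 3*C) - 8) = √(-8 + C*(-6 - 3*C)))
(U(E) + 16)*119 = (√(-8 - 6*11 - 3*11²) + 16)*119 = (√(-8 - 66 - 3*121) + 16)*119 = (√(-8 - 66 - 363) + 16)*119 = (√(-437) + 16)*119 = (I*√437 + 16)*119 = (16 + I*√437)*119 = 1904 + 119*I*√437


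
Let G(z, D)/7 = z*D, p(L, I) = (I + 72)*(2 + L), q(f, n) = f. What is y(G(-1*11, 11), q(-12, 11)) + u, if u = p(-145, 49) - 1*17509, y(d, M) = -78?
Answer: -34890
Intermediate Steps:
p(L, I) = (2 + L)*(72 + I) (p(L, I) = (72 + I)*(2 + L) = (2 + L)*(72 + I))
G(z, D) = 7*D*z (G(z, D) = 7*(z*D) = 7*(D*z) = 7*D*z)
u = -34812 (u = (144 + 2*49 + 72*(-145) + 49*(-145)) - 1*17509 = (144 + 98 - 10440 - 7105) - 17509 = -17303 - 17509 = -34812)
y(G(-1*11, 11), q(-12, 11)) + u = -78 - 34812 = -34890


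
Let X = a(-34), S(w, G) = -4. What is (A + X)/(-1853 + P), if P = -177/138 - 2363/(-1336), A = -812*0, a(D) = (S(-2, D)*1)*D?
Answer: -4179008/56924047 ≈ -0.073414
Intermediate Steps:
a(D) = -4*D (a(D) = (-4*1)*D = -4*D)
A = 0
X = 136 (X = -4*(-34) = 136)
P = 14937/30728 (P = -177*1/138 - 2363*(-1/1336) = -59/46 + 2363/1336 = 14937/30728 ≈ 0.48610)
(A + X)/(-1853 + P) = (0 + 136)/(-1853 + 14937/30728) = 136/(-56924047/30728) = 136*(-30728/56924047) = -4179008/56924047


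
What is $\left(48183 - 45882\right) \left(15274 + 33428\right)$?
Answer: $112063302$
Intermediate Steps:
$\left(48183 - 45882\right) \left(15274 + 33428\right) = 2301 \cdot 48702 = 112063302$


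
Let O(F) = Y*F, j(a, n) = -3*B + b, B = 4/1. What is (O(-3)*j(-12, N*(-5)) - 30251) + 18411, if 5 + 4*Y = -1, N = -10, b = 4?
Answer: -11876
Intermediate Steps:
Y = -3/2 (Y = -5/4 + (¼)*(-1) = -5/4 - ¼ = -3/2 ≈ -1.5000)
B = 4 (B = 4*1 = 4)
j(a, n) = -8 (j(a, n) = -3*4 + 4 = -12 + 4 = -8)
O(F) = -3*F/2
(O(-3)*j(-12, N*(-5)) - 30251) + 18411 = (-3/2*(-3)*(-8) - 30251) + 18411 = ((9/2)*(-8) - 30251) + 18411 = (-36 - 30251) + 18411 = -30287 + 18411 = -11876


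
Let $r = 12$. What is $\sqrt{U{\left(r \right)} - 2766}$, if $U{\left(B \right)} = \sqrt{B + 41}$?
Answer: $\sqrt{-2766 + \sqrt{53}} \approx 52.523 i$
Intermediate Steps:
$U{\left(B \right)} = \sqrt{41 + B}$
$\sqrt{U{\left(r \right)} - 2766} = \sqrt{\sqrt{41 + 12} - 2766} = \sqrt{\sqrt{53} - 2766} = \sqrt{-2766 + \sqrt{53}}$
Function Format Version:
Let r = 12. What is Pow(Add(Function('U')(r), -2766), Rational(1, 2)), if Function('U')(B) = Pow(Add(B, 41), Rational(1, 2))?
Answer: Pow(Add(-2766, Pow(53, Rational(1, 2))), Rational(1, 2)) ≈ Mul(52.523, I)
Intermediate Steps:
Function('U')(B) = Pow(Add(41, B), Rational(1, 2))
Pow(Add(Function('U')(r), -2766), Rational(1, 2)) = Pow(Add(Pow(Add(41, 12), Rational(1, 2)), -2766), Rational(1, 2)) = Pow(Add(Pow(53, Rational(1, 2)), -2766), Rational(1, 2)) = Pow(Add(-2766, Pow(53, Rational(1, 2))), Rational(1, 2))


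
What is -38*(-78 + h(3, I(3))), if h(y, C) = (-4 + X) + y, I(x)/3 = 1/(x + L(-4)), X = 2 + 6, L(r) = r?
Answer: 2698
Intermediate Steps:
X = 8
I(x) = 3/(-4 + x) (I(x) = 3/(x - 4) = 3/(-4 + x))
h(y, C) = 4 + y (h(y, C) = (-4 + 8) + y = 4 + y)
-38*(-78 + h(3, I(3))) = -38*(-78 + (4 + 3)) = -38*(-78 + 7) = -38*(-71) = 2698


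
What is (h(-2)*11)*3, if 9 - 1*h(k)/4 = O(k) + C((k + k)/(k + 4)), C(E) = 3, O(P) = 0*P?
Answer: 792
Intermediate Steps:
O(P) = 0
h(k) = 24 (h(k) = 36 - 4*(0 + 3) = 36 - 4*3 = 36 - 12 = 24)
(h(-2)*11)*3 = (24*11)*3 = 264*3 = 792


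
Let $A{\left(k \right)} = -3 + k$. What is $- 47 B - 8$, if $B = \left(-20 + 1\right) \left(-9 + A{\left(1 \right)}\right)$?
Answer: $-9831$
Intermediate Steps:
$B = 209$ ($B = \left(-20 + 1\right) \left(-9 + \left(-3 + 1\right)\right) = - 19 \left(-9 - 2\right) = \left(-19\right) \left(-11\right) = 209$)
$- 47 B - 8 = \left(-47\right) 209 - 8 = -9823 - 8 = -9831$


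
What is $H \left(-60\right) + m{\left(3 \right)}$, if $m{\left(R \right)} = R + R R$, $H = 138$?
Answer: $-8268$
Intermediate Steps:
$m{\left(R \right)} = R + R^{2}$
$H \left(-60\right) + m{\left(3 \right)} = 138 \left(-60\right) + 3 \left(1 + 3\right) = -8280 + 3 \cdot 4 = -8280 + 12 = -8268$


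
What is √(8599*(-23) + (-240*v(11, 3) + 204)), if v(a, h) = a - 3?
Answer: I*√199493 ≈ 446.65*I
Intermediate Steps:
v(a, h) = -3 + a
√(8599*(-23) + (-240*v(11, 3) + 204)) = √(8599*(-23) + (-240*(-3 + 11) + 204)) = √(-197777 + (-240*8 + 204)) = √(-197777 + (-1920 + 204)) = √(-197777 - 1716) = √(-199493) = I*√199493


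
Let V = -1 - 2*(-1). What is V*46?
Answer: 46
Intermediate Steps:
V = 1 (V = -1 + 2 = 1)
V*46 = 1*46 = 46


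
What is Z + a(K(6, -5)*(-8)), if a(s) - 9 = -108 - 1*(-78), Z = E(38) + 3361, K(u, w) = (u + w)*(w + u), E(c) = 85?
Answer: 3425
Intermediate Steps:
K(u, w) = (u + w)**2 (K(u, w) = (u + w)*(u + w) = (u + w)**2)
Z = 3446 (Z = 85 + 3361 = 3446)
a(s) = -21 (a(s) = 9 + (-108 - 1*(-78)) = 9 + (-108 + 78) = 9 - 30 = -21)
Z + a(K(6, -5)*(-8)) = 3446 - 21 = 3425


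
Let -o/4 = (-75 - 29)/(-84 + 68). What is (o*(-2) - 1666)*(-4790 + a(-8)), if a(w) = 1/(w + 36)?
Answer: 108234033/14 ≈ 7.7310e+6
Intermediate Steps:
o = -26 (o = -4*(-75 - 29)/(-84 + 68) = -(-416)/(-16) = -(-416)*(-1)/16 = -4*13/2 = -26)
a(w) = 1/(36 + w)
(o*(-2) - 1666)*(-4790 + a(-8)) = (-26*(-2) - 1666)*(-4790 + 1/(36 - 8)) = (52 - 1666)*(-4790 + 1/28) = -1614*(-4790 + 1/28) = -1614*(-134119/28) = 108234033/14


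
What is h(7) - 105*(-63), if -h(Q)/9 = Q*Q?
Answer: 6174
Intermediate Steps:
h(Q) = -9*Q**2 (h(Q) = -9*Q*Q = -9*Q**2)
h(7) - 105*(-63) = -9*7**2 - 105*(-63) = -9*49 + 6615 = -441 + 6615 = 6174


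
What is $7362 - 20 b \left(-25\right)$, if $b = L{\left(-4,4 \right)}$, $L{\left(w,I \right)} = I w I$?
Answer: $-24638$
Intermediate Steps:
$L{\left(w,I \right)} = w I^{2}$
$b = -64$ ($b = - 4 \cdot 4^{2} = \left(-4\right) 16 = -64$)
$7362 - 20 b \left(-25\right) = 7362 - 20 \left(-64\right) \left(-25\right) = 7362 - \left(-1280\right) \left(-25\right) = 7362 - 32000 = -24638$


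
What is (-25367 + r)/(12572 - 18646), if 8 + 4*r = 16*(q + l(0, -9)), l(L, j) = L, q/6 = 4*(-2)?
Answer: 25561/6074 ≈ 4.2083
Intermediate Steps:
q = -48 (q = 6*(4*(-2)) = 6*(-8) = -48)
r = -194 (r = -2 + (16*(-48 + 0))/4 = -2 + (16*(-48))/4 = -2 + (¼)*(-768) = -2 - 192 = -194)
(-25367 + r)/(12572 - 18646) = (-25367 - 194)/(12572 - 18646) = -25561/(-6074) = -25561*(-1/6074) = 25561/6074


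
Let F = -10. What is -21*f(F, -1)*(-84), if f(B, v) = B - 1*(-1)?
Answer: -15876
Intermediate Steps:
f(B, v) = 1 + B (f(B, v) = B + 1 = 1 + B)
-21*f(F, -1)*(-84) = -21*(1 - 10)*(-84) = -21*(-9)*(-84) = 189*(-84) = -15876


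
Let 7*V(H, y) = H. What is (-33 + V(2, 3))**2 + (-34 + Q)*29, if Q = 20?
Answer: 32547/49 ≈ 664.22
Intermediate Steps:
V(H, y) = H/7
(-33 + V(2, 3))**2 + (-34 + Q)*29 = (-33 + (1/7)*2)**2 + (-34 + 20)*29 = (-33 + 2/7)**2 - 14*29 = (-229/7)**2 - 406 = 52441/49 - 406 = 32547/49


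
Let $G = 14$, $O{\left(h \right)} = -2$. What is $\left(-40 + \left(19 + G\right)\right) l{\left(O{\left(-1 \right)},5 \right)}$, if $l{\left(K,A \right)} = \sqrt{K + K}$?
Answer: $- 14 i \approx - 14.0 i$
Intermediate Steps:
$l{\left(K,A \right)} = \sqrt{2} \sqrt{K}$ ($l{\left(K,A \right)} = \sqrt{2 K} = \sqrt{2} \sqrt{K}$)
$\left(-40 + \left(19 + G\right)\right) l{\left(O{\left(-1 \right)},5 \right)} = \left(-40 + \left(19 + 14\right)\right) \sqrt{2} \sqrt{-2} = \left(-40 + 33\right) \sqrt{2} i \sqrt{2} = - 7 \cdot 2 i = - 14 i$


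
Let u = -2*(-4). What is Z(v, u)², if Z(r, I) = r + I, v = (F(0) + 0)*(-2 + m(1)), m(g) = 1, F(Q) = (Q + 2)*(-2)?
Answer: 144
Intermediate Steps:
F(Q) = -4 - 2*Q (F(Q) = (2 + Q)*(-2) = -4 - 2*Q)
u = 8
v = 4 (v = ((-4 - 2*0) + 0)*(-2 + 1) = ((-4 + 0) + 0)*(-1) = (-4 + 0)*(-1) = -4*(-1) = 4)
Z(r, I) = I + r
Z(v, u)² = (8 + 4)² = 12² = 144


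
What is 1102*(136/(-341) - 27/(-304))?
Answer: -931973/2728 ≈ -341.63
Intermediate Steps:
1102*(136/(-341) - 27/(-304)) = 1102*(136*(-1/341) - 27*(-1/304)) = 1102*(-136/341 + 27/304) = 1102*(-32137/103664) = -931973/2728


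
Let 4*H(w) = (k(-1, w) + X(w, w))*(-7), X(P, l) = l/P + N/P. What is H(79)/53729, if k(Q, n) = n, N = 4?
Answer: -11067/4244591 ≈ -0.0026073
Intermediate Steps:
X(P, l) = 4/P + l/P (X(P, l) = l/P + 4/P = 4/P + l/P)
H(w) = -7*w/4 - 7*(4 + w)/(4*w) (H(w) = ((w + (4 + w)/w)*(-7))/4 = (-7*w - 7*(4 + w)/w)/4 = -7*w/4 - 7*(4 + w)/(4*w))
H(79)/53729 = (-7/4 - 7/79 - 7/4*79)/53729 = (-7/4 - 7*1/79 - 553/4)*(1/53729) = (-7/4 - 7/79 - 553/4)*(1/53729) = -11067/79*1/53729 = -11067/4244591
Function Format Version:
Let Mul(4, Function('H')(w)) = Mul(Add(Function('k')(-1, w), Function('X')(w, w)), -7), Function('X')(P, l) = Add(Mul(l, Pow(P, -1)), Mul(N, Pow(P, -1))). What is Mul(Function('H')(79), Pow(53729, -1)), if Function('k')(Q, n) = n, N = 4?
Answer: Rational(-11067, 4244591) ≈ -0.0026073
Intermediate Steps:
Function('X')(P, l) = Add(Mul(4, Pow(P, -1)), Mul(l, Pow(P, -1))) (Function('X')(P, l) = Add(Mul(l, Pow(P, -1)), Mul(4, Pow(P, -1))) = Add(Mul(4, Pow(P, -1)), Mul(l, Pow(P, -1))))
Function('H')(w) = Add(Mul(Rational(-7, 4), w), Mul(Rational(-7, 4), Pow(w, -1), Add(4, w))) (Function('H')(w) = Mul(Rational(1, 4), Mul(Add(w, Mul(Pow(w, -1), Add(4, w))), -7)) = Mul(Rational(1, 4), Add(Mul(-7, w), Mul(-7, Pow(w, -1), Add(4, w)))) = Add(Mul(Rational(-7, 4), w), Mul(Rational(-7, 4), Pow(w, -1), Add(4, w))))
Mul(Function('H')(79), Pow(53729, -1)) = Mul(Add(Rational(-7, 4), Mul(-7, Pow(79, -1)), Mul(Rational(-7, 4), 79)), Pow(53729, -1)) = Mul(Add(Rational(-7, 4), Mul(-7, Rational(1, 79)), Rational(-553, 4)), Rational(1, 53729)) = Mul(Add(Rational(-7, 4), Rational(-7, 79), Rational(-553, 4)), Rational(1, 53729)) = Mul(Rational(-11067, 79), Rational(1, 53729)) = Rational(-11067, 4244591)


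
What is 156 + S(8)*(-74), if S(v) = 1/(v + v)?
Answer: 1211/8 ≈ 151.38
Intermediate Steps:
S(v) = 1/(2*v)
156 + S(8)*(-74) = 156 + ((½)/8)*(-74) = 156 + ((½)*(⅛))*(-74) = 156 + (1/16)*(-74) = 156 - 37/8 = 1211/8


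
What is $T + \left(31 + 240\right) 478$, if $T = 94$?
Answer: $129632$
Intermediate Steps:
$T + \left(31 + 240\right) 478 = 94 + \left(31 + 240\right) 478 = 94 + 271 \cdot 478 = 94 + 129538 = 129632$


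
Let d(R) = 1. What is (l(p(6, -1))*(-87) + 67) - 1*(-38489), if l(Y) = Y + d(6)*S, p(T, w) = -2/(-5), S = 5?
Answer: 190431/5 ≈ 38086.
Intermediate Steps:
p(T, w) = ⅖ (p(T, w) = -2*(-⅕) = ⅖)
l(Y) = 5 + Y (l(Y) = Y + 1*5 = Y + 5 = 5 + Y)
(l(p(6, -1))*(-87) + 67) - 1*(-38489) = ((5 + ⅖)*(-87) + 67) - 1*(-38489) = ((27/5)*(-87) + 67) + 38489 = (-2349/5 + 67) + 38489 = -2014/5 + 38489 = 190431/5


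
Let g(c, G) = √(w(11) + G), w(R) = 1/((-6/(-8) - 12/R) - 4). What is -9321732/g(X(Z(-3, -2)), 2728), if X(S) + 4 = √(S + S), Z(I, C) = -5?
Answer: -1553622*√24877941/43417 ≈ -1.7848e+5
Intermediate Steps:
w(R) = 1/(-13/4 - 12/R) (w(R) = 1/((-6*(-⅛) - 12/R) - 4) = 1/((¾ - 12/R) - 4) = 1/(-13/4 - 12/R))
X(S) = -4 + √2*√S (X(S) = -4 + √(S + S) = -4 + √(2*S) = -4 + √2*√S)
g(c, G) = √(-44/191 + G) (g(c, G) = √(-4*11/(48 + 13*11) + G) = √(-4*11/(48 + 143) + G) = √(-4*11/191 + G) = √(-4*11*1/191 + G) = √(-44/191 + G))
-9321732/g(X(Z(-3, -2)), 2728) = -9321732*191/√(-8404 + 36481*2728) = -9321732*191/√(-8404 + 99520168) = -9321732*√24877941/260502 = -1553622*√24877941/43417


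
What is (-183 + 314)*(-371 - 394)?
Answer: -100215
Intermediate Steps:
(-183 + 314)*(-371 - 394) = 131*(-765) = -100215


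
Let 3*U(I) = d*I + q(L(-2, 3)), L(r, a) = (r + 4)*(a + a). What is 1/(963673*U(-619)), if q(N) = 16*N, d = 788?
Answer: -3/469867681340 ≈ -6.3848e-12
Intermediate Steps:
L(r, a) = 2*a*(4 + r) (L(r, a) = (4 + r)*(2*a) = 2*a*(4 + r))
U(I) = 64 + 788*I/3 (U(I) = (788*I + 16*(2*3*(4 - 2)))/3 = (788*I + 16*(2*3*2))/3 = (788*I + 16*12)/3 = (788*I + 192)/3 = (192 + 788*I)/3 = 64 + 788*I/3)
1/(963673*U(-619)) = 1/(963673*(64 + (788/3)*(-619))) = 1/(963673*(64 - 487772/3)) = 1/(963673*(-487580/3)) = (1/963673)*(-3/487580) = -3/469867681340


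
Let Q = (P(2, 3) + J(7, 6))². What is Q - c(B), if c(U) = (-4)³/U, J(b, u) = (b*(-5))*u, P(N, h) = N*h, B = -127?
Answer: 5285168/127 ≈ 41616.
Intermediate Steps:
J(b, u) = -5*b*u (J(b, u) = (-5*b)*u = -5*b*u)
Q = 41616 (Q = (2*3 - 5*7*6)² = (6 - 210)² = (-204)² = 41616)
c(U) = -64/U
Q - c(B) = 41616 - (-64)/(-127) = 41616 - (-64)*(-1)/127 = 41616 - 1*64/127 = 41616 - 64/127 = 5285168/127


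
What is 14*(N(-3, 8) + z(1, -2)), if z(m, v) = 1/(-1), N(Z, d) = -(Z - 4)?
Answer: 84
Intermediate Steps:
N(Z, d) = 4 - Z (N(Z, d) = -(-4 + Z) = 4 - Z)
z(m, v) = -1
14*(N(-3, 8) + z(1, -2)) = 14*((4 - 1*(-3)) - 1) = 14*((4 + 3) - 1) = 14*(7 - 1) = 14*6 = 84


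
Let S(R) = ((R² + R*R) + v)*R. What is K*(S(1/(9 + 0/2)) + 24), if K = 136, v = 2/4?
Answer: 2385236/729 ≈ 3271.9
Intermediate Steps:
v = ½ (v = 2*(¼) = ½ ≈ 0.50000)
S(R) = R*(½ + 2*R²) (S(R) = ((R² + R*R) + ½)*R = ((R² + R²) + ½)*R = (2*R² + ½)*R = (½ + 2*R²)*R = R*(½ + 2*R²))
K*(S(1/(9 + 0/2)) + 24) = 136*((1/(2*(9 + 0/2)) + 2*(1/(9 + 0/2))³) + 24) = 136*((1/(2*(9 + 0*(½))) + 2*(1/(9 + 0*(½)))³) + 24) = 136*((1/(2*(9 + 0)) + 2*(1/(9 + 0))³) + 24) = 136*(((½)/9 + 2*(1/9)³) + 24) = 136*(((½)*(⅑) + 2*(⅑)³) + 24) = 136*((1/18 + 2*(1/729)) + 24) = 136*((1/18 + 2/729) + 24) = 136*(85/1458 + 24) = 136*(35077/1458) = 2385236/729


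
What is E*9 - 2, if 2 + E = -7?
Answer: -83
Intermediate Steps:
E = -9 (E = -2 - 7 = -9)
E*9 - 2 = -9*9 - 2 = -81 - 2 = -83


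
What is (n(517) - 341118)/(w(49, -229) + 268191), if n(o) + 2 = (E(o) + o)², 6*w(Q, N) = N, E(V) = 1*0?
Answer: -442986/1608917 ≈ -0.27533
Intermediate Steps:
E(V) = 0
w(Q, N) = N/6
n(o) = -2 + o² (n(o) = -2 + (0 + o)² = -2 + o²)
(n(517) - 341118)/(w(49, -229) + 268191) = ((-2 + 517²) - 341118)/((⅙)*(-229) + 268191) = ((-2 + 267289) - 341118)/(-229/6 + 268191) = (267287 - 341118)/(1608917/6) = -73831*6/1608917 = -442986/1608917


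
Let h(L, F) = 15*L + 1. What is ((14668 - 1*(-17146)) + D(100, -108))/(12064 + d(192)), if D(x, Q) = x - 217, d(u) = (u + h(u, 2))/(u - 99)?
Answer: 2947821/1125025 ≈ 2.6202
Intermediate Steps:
h(L, F) = 1 + 15*L
d(u) = (1 + 16*u)/(-99 + u) (d(u) = (u + (1 + 15*u))/(u - 99) = (1 + 16*u)/(-99 + u))
D(x, Q) = -217 + x
((14668 - 1*(-17146)) + D(100, -108))/(12064 + d(192)) = ((14668 - 1*(-17146)) + (-217 + 100))/(12064 + (1 + 16*192)/(-99 + 192)) = ((14668 + 17146) - 117)/(12064 + (1 + 3072)/93) = (31814 - 117)/(12064 + (1/93)*3073) = 31697/(12064 + 3073/93) = 31697/(1125025/93) = 31697*(93/1125025) = 2947821/1125025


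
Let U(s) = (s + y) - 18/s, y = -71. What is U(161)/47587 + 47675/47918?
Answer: 365955815521/367124092426 ≈ 0.99682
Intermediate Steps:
U(s) = -71 + s - 18/s (U(s) = (s - 71) - 18/s = (-71 + s) - 18/s = -71 + s - 18/s)
U(161)/47587 + 47675/47918 = (-71 + 161 - 18/161)/47587 + 47675/47918 = (-71 + 161 - 18*1/161)*(1/47587) + 47675*(1/47918) = (-71 + 161 - 18/161)*(1/47587) + 47675/47918 = (14472/161)*(1/47587) + 47675/47918 = 14472/7661507 + 47675/47918 = 365955815521/367124092426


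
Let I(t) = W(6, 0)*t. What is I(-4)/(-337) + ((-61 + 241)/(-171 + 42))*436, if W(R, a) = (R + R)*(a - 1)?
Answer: -8817984/14491 ≈ -608.51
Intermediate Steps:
W(R, a) = 2*R*(-1 + a) (W(R, a) = (2*R)*(-1 + a) = 2*R*(-1 + a))
I(t) = -12*t (I(t) = (2*6*(-1 + 0))*t = (2*6*(-1))*t = -12*t)
I(-4)/(-337) + ((-61 + 241)/(-171 + 42))*436 = -12*(-4)/(-337) + ((-61 + 241)/(-171 + 42))*436 = 48*(-1/337) + (180/(-129))*436 = -48/337 + (180*(-1/129))*436 = -48/337 - 60/43*436 = -48/337 - 26160/43 = -8817984/14491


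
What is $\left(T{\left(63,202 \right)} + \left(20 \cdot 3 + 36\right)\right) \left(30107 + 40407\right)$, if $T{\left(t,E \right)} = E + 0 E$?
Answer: $21013172$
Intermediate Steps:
$T{\left(t,E \right)} = E$ ($T{\left(t,E \right)} = E + 0 = E$)
$\left(T{\left(63,202 \right)} + \left(20 \cdot 3 + 36\right)\right) \left(30107 + 40407\right) = \left(202 + \left(20 \cdot 3 + 36\right)\right) \left(30107 + 40407\right) = \left(202 + \left(60 + 36\right)\right) 70514 = \left(202 + 96\right) 70514 = 298 \cdot 70514 = 21013172$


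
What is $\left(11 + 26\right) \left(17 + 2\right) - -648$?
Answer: $1351$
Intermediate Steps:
$\left(11 + 26\right) \left(17 + 2\right) - -648 = 37 \cdot 19 + 648 = 703 + 648 = 1351$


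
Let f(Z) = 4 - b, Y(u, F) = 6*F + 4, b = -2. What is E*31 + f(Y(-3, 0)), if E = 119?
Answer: 3695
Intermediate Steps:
Y(u, F) = 4 + 6*F
f(Z) = 6 (f(Z) = 4 - 1*(-2) = 4 + 2 = 6)
E*31 + f(Y(-3, 0)) = 119*31 + 6 = 3689 + 6 = 3695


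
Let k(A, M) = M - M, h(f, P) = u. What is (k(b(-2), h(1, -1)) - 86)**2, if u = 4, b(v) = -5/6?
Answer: 7396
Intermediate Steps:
b(v) = -5/6 (b(v) = -5*1/6 = -5/6)
h(f, P) = 4
k(A, M) = 0
(k(b(-2), h(1, -1)) - 86)**2 = (0 - 86)**2 = (-86)**2 = 7396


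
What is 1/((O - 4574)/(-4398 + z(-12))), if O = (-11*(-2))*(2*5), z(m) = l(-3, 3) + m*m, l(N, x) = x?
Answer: 4251/4354 ≈ 0.97634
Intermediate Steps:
z(m) = 3 + m² (z(m) = 3 + m*m = 3 + m²)
O = 220 (O = 22*10 = 220)
1/((O - 4574)/(-4398 + z(-12))) = 1/((220 - 4574)/(-4398 + (3 + (-12)²))) = 1/(-4354/(-4398 + (3 + 144))) = 1/(-4354/(-4398 + 147)) = 1/(-4354/(-4251)) = 1/(-4354*(-1/4251)) = 1/(4354/4251) = 4251/4354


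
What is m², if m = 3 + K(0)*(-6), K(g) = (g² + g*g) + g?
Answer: 9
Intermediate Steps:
K(g) = g + 2*g² (K(g) = (g² + g²) + g = 2*g² + g = g + 2*g²)
m = 3 (m = 3 + (0*(1 + 2*0))*(-6) = 3 + (0*(1 + 0))*(-6) = 3 + (0*1)*(-6) = 3 + 0*(-6) = 3 + 0 = 3)
m² = 3² = 9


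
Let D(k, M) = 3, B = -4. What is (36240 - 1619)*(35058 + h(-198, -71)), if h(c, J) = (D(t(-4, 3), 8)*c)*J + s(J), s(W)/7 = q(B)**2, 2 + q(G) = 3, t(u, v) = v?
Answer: 2674091419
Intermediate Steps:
q(G) = 1 (q(G) = -2 + 3 = 1)
s(W) = 7 (s(W) = 7*1**2 = 7*1 = 7)
h(c, J) = 7 + 3*J*c (h(c, J) = (3*c)*J + 7 = 3*J*c + 7 = 7 + 3*J*c)
(36240 - 1619)*(35058 + h(-198, -71)) = (36240 - 1619)*(35058 + (7 + 3*(-71)*(-198))) = 34621*(35058 + (7 + 42174)) = 34621*(35058 + 42181) = 34621*77239 = 2674091419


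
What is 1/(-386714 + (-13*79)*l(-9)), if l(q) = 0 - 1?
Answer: -1/385687 ≈ -2.5928e-6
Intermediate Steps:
l(q) = -1
1/(-386714 + (-13*79)*l(-9)) = 1/(-386714 - 13*79*(-1)) = 1/(-386714 - 1027*(-1)) = 1/(-386714 + 1027) = 1/(-385687) = -1/385687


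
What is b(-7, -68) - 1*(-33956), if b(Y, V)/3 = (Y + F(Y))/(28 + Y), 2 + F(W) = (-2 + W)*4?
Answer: 237647/7 ≈ 33950.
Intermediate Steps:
F(W) = -10 + 4*W (F(W) = -2 + (-2 + W)*4 = -2 + (-8 + 4*W) = -10 + 4*W)
b(Y, V) = 3*(-10 + 5*Y)/(28 + Y) (b(Y, V) = 3*((Y + (-10 + 4*Y))/(28 + Y)) = 3*((-10 + 5*Y)/(28 + Y)) = 3*(-10 + 5*Y)/(28 + Y))
b(-7, -68) - 1*(-33956) = 15*(-2 - 7)/(28 - 7) - 1*(-33956) = 15*(-9)/21 + 33956 = 15*(1/21)*(-9) + 33956 = -45/7 + 33956 = 237647/7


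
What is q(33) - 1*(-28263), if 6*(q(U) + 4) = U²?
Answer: 56881/2 ≈ 28441.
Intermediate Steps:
q(U) = -4 + U²/6
q(33) - 1*(-28263) = (-4 + (⅙)*33²) - 1*(-28263) = (-4 + (⅙)*1089) + 28263 = (-4 + 363/2) + 28263 = 355/2 + 28263 = 56881/2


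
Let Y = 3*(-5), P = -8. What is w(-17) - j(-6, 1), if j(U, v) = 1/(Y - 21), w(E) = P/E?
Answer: 305/612 ≈ 0.49837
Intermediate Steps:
w(E) = -8/E
Y = -15
j(U, v) = -1/36 (j(U, v) = 1/(-15 - 21) = 1/(-36) = -1/36)
w(-17) - j(-6, 1) = -8/(-17) - 1*(-1/36) = -8*(-1/17) + 1/36 = 8/17 + 1/36 = 305/612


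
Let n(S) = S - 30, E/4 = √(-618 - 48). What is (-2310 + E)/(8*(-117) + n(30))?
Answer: 385/156 - I*√74/78 ≈ 2.4679 - 0.11029*I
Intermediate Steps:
E = 12*I*√74 (E = 4*√(-618 - 48) = 4*√(-666) = 4*(3*I*√74) = 12*I*√74 ≈ 103.23*I)
n(S) = -30 + S
(-2310 + E)/(8*(-117) + n(30)) = (-2310 + 12*I*√74)/(8*(-117) + (-30 + 30)) = (-2310 + 12*I*√74)/(-936 + 0) = (-2310 + 12*I*√74)/(-936) = (-2310 + 12*I*√74)*(-1/936) = 385/156 - I*√74/78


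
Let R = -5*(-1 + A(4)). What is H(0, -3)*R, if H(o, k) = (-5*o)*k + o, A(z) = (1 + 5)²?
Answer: 0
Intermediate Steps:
A(z) = 36 (A(z) = 6² = 36)
H(o, k) = o - 5*k*o (H(o, k) = -5*k*o + o = o - 5*k*o)
R = -175 (R = -5*(-1 + 36) = -5*35 = -175)
H(0, -3)*R = (0*(1 - 5*(-3)))*(-175) = (0*(1 + 15))*(-175) = (0*16)*(-175) = 0*(-175) = 0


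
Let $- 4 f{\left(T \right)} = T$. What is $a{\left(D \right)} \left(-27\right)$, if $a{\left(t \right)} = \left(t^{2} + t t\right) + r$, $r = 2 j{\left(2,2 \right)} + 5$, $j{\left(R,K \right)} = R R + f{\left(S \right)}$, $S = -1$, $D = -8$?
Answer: $- \frac{7641}{2} \approx -3820.5$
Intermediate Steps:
$f{\left(T \right)} = - \frac{T}{4}$
$j{\left(R,K \right)} = \frac{1}{4} + R^{2}$ ($j{\left(R,K \right)} = R R - - \frac{1}{4} = R^{2} + \frac{1}{4} = \frac{1}{4} + R^{2}$)
$r = \frac{27}{2}$ ($r = 2 \left(\frac{1}{4} + 2^{2}\right) + 5 = 2 \left(\frac{1}{4} + 4\right) + 5 = 2 \cdot \frac{17}{4} + 5 = \frac{17}{2} + 5 = \frac{27}{2} \approx 13.5$)
$a{\left(t \right)} = \frac{27}{2} + 2 t^{2}$ ($a{\left(t \right)} = \left(t^{2} + t t\right) + \frac{27}{2} = \left(t^{2} + t^{2}\right) + \frac{27}{2} = 2 t^{2} + \frac{27}{2} = \frac{27}{2} + 2 t^{2}$)
$a{\left(D \right)} \left(-27\right) = \left(\frac{27}{2} + 2 \left(-8\right)^{2}\right) \left(-27\right) = \left(\frac{27}{2} + 2 \cdot 64\right) \left(-27\right) = \left(\frac{27}{2} + 128\right) \left(-27\right) = \frac{283}{2} \left(-27\right) = - \frac{7641}{2}$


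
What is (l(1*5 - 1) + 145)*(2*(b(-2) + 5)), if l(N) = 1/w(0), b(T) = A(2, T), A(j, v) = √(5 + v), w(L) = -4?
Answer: 2895/2 + 579*√3/2 ≈ 1948.9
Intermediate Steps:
b(T) = √(5 + T)
l(N) = -¼ (l(N) = 1/(-4) = -¼)
(l(1*5 - 1) + 145)*(2*(b(-2) + 5)) = (-¼ + 145)*(2*(√(5 - 2) + 5)) = 579*(2*(√3 + 5))/4 = 579*(2*(5 + √3))/4 = 579*(10 + 2*√3)/4 = 2895/2 + 579*√3/2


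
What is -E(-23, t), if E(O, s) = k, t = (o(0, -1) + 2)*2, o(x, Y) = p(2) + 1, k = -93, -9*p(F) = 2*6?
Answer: 93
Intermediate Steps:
p(F) = -4/3 (p(F) = -2*6/9 = -1/9*12 = -4/3)
o(x, Y) = -1/3 (o(x, Y) = -4/3 + 1 = -1/3)
t = 10/3 (t = (-1/3 + 2)*2 = (5/3)*2 = 10/3 ≈ 3.3333)
E(O, s) = -93
-E(-23, t) = -1*(-93) = 93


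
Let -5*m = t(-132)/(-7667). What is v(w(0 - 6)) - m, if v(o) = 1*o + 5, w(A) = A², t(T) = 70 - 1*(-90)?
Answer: 314315/7667 ≈ 40.996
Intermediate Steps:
t(T) = 160 (t(T) = 70 + 90 = 160)
m = 32/7667 (m = -32/(-7667) = -32*(-1)/7667 = -⅕*(-160/7667) = 32/7667 ≈ 0.0041737)
v(o) = 5 + o (v(o) = o + 5 = 5 + o)
v(w(0 - 6)) - m = (5 + (0 - 6)²) - 1*32/7667 = (5 + (-6)²) - 32/7667 = (5 + 36) - 32/7667 = 41 - 32/7667 = 314315/7667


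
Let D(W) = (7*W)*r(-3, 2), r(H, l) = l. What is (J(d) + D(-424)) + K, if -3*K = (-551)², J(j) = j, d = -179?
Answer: -321946/3 ≈ -1.0732e+5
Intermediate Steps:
K = -303601/3 (K = -⅓*(-551)² = -⅓*303601 = -303601/3 ≈ -1.0120e+5)
D(W) = 14*W (D(W) = (7*W)*2 = 14*W)
(J(d) + D(-424)) + K = (-179 + 14*(-424)) - 303601/3 = (-179 - 5936) - 303601/3 = -6115 - 303601/3 = -321946/3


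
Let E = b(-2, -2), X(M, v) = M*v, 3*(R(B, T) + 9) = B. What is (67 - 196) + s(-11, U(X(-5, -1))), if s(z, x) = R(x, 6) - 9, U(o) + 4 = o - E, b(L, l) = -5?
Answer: -145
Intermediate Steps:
R(B, T) = -9 + B/3
E = -5
U(o) = 1 + o (U(o) = -4 + (o - 1*(-5)) = -4 + (o + 5) = -4 + (5 + o) = 1 + o)
s(z, x) = -18 + x/3 (s(z, x) = (-9 + x/3) - 9 = -18 + x/3)
(67 - 196) + s(-11, U(X(-5, -1))) = (67 - 196) + (-18 + (1 - 5*(-1))/3) = -129 + (-18 + (1 + 5)/3) = -129 + (-18 + (⅓)*6) = -129 + (-18 + 2) = -129 - 16 = -145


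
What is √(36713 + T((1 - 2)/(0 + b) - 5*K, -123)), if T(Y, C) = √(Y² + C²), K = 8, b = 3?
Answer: √(330417 + 3*√150802)/3 ≈ 191.94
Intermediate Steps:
T(Y, C) = √(C² + Y²)
√(36713 + T((1 - 2)/(0 + b) - 5*K, -123)) = √(36713 + √((-123)² + ((1 - 2)/(0 + 3) - 5*8)²)) = √(36713 + √(15129 + (-1/3 - 40)²)) = √(36713 + √(15129 + (-1*⅓ - 40)²)) = √(36713 + √(15129 + (-⅓ - 40)²)) = √(36713 + √(15129 + (-121/3)²)) = √(36713 + √(15129 + 14641/9)) = √(36713 + √(150802/9)) = √(36713 + √150802/3)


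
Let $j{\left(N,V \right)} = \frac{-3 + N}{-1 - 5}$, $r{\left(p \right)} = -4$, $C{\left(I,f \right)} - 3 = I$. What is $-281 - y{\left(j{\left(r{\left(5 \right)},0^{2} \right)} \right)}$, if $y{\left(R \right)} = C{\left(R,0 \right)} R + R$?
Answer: $- \frac{10333}{36} \approx -287.03$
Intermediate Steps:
$C{\left(I,f \right)} = 3 + I$
$j{\left(N,V \right)} = \frac{1}{2} - \frac{N}{6}$ ($j{\left(N,V \right)} = \frac{-3 + N}{-6} = \left(-3 + N\right) \left(- \frac{1}{6}\right) = \frac{1}{2} - \frac{N}{6}$)
$y{\left(R \right)} = R + R \left(3 + R\right)$ ($y{\left(R \right)} = \left(3 + R\right) R + R = R \left(3 + R\right) + R = R + R \left(3 + R\right)$)
$-281 - y{\left(j{\left(r{\left(5 \right)},0^{2} \right)} \right)} = -281 - \left(\frac{1}{2} - - \frac{2}{3}\right) \left(4 + \left(\frac{1}{2} - - \frac{2}{3}\right)\right) = -281 - \left(\frac{1}{2} + \frac{2}{3}\right) \left(4 + \left(\frac{1}{2} + \frac{2}{3}\right)\right) = -281 - \frac{7 \left(4 + \frac{7}{6}\right)}{6} = -281 - \frac{7}{6} \cdot \frac{31}{6} = -281 - \frac{217}{36} = - \frac{10333}{36}$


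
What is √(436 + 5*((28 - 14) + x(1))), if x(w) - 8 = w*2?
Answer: 2*√139 ≈ 23.580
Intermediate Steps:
x(w) = 8 + 2*w (x(w) = 8 + w*2 = 8 + 2*w)
√(436 + 5*((28 - 14) + x(1))) = √(436 + 5*((28 - 14) + (8 + 2*1))) = √(436 + 5*(14 + (8 + 2))) = √(436 + 5*(14 + 10)) = √(436 + 5*24) = √(436 + 120) = √556 = 2*√139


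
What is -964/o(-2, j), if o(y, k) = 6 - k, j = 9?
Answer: 964/3 ≈ 321.33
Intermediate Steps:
-964/o(-2, j) = -964/(6 - 1*9) = -964/(6 - 9) = -964/(-3) = -964*(-1/3) = 964/3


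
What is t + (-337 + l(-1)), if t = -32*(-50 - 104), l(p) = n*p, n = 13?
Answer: 4578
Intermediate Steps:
l(p) = 13*p
t = 4928 (t = -32*(-154) = 4928)
t + (-337 + l(-1)) = 4928 + (-337 + 13*(-1)) = 4928 + (-337 - 13) = 4928 - 350 = 4578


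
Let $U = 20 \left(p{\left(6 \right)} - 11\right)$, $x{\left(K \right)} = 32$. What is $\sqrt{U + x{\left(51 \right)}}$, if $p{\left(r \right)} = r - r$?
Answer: $2 i \sqrt{47} \approx 13.711 i$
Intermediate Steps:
$p{\left(r \right)} = 0$
$U = -220$ ($U = 20 \left(0 - 11\right) = 20 \left(-11\right) = -220$)
$\sqrt{U + x{\left(51 \right)}} = \sqrt{-220 + 32} = \sqrt{-188} = 2 i \sqrt{47}$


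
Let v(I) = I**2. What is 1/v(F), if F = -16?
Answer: 1/256 ≈ 0.0039063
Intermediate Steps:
1/v(F) = 1/((-16)**2) = 1/256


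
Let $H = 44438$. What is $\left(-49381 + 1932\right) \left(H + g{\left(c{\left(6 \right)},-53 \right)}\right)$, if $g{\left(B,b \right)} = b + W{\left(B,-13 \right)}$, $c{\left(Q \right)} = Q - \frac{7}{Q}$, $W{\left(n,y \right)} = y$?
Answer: $-2105407028$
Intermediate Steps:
$g{\left(B,b \right)} = -13 + b$ ($g{\left(B,b \right)} = b - 13 = -13 + b$)
$\left(-49381 + 1932\right) \left(H + g{\left(c{\left(6 \right)},-53 \right)}\right) = \left(-49381 + 1932\right) \left(44438 - 66\right) = - 47449 \left(44438 - 66\right) = \left(-47449\right) 44372 = -2105407028$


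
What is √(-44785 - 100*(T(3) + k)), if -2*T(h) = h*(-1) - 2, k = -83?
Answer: I*√36735 ≈ 191.66*I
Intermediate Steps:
T(h) = 1 + h/2 (T(h) = -(h*(-1) - 2)/2 = -(-h - 2)/2 = -(-2 - h)/2 = 1 + h/2)
√(-44785 - 100*(T(3) + k)) = √(-44785 - 100*((1 + (½)*3) - 83)) = √(-44785 - 100*((1 + 3/2) - 83)) = √(-44785 - 100*(5/2 - 83)) = √(-44785 - 100*(-161/2)) = √(-44785 + 8050) = √(-36735) = I*√36735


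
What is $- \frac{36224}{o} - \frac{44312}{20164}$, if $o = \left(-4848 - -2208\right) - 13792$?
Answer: $\frac{35718}{5177107} \approx 0.0068992$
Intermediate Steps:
$o = -16432$ ($o = \left(-4848 + 2208\right) - 13792 = -2640 - 13792 = -16432$)
$- \frac{36224}{o} - \frac{44312}{20164} = - \frac{36224}{-16432} - \frac{44312}{20164} = \left(-36224\right) \left(- \frac{1}{16432}\right) - \frac{11078}{5041} = \frac{2264}{1027} - \frac{11078}{5041} = \frac{35718}{5177107}$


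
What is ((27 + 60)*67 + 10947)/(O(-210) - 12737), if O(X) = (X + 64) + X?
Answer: -16776/13093 ≈ -1.2813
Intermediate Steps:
O(X) = 64 + 2*X (O(X) = (64 + X) + X = 64 + 2*X)
((27 + 60)*67 + 10947)/(O(-210) - 12737) = ((27 + 60)*67 + 10947)/((64 + 2*(-210)) - 12737) = (87*67 + 10947)/((64 - 420) - 12737) = (5829 + 10947)/(-356 - 12737) = 16776/(-13093) = 16776*(-1/13093) = -16776/13093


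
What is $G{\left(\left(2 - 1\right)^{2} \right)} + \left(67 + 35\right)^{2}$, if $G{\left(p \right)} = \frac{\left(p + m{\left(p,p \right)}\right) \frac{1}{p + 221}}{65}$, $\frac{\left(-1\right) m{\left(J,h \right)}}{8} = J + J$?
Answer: $\frac{10008647}{962} \approx 10404.0$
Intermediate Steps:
$m{\left(J,h \right)} = - 16 J$ ($m{\left(J,h \right)} = - 8 \left(J + J\right) = - 8 \cdot 2 J = - 16 J$)
$G{\left(p \right)} = - \frac{3 p}{13 \left(221 + p\right)}$ ($G{\left(p \right)} = \frac{\left(p - 16 p\right) \frac{1}{p + 221}}{65} = \frac{\left(-15\right) p}{221 + p} \frac{1}{65} = - \frac{15 p}{221 + p} \frac{1}{65} = - \frac{3 p}{13 \left(221 + p\right)}$)
$G{\left(\left(2 - 1\right)^{2} \right)} + \left(67 + 35\right)^{2} = - \frac{3 \left(2 - 1\right)^{2}}{2873 + 13 \left(2 - 1\right)^{2}} + \left(67 + 35\right)^{2} = - \frac{3 \cdot 1^{2}}{2873 + 13 \cdot 1^{2}} + 102^{2} = \left(-3\right) 1 \frac{1}{2873 + 13 \cdot 1} + 10404 = \left(-3\right) 1 \frac{1}{2873 + 13} + 10404 = \left(-3\right) 1 \cdot \frac{1}{2886} + 10404 = - \frac{1}{962} + 10404 = \frac{10008647}{962}$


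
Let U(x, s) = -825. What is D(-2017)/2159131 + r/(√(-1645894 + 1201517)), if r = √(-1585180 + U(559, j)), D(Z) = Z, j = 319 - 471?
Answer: -2017/2159131 + √704784143885/444377 ≈ 1.8883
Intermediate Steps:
j = -152
r = I*√1586005 (r = √(-1585180 - 825) = √(-1586005) = I*√1586005 ≈ 1259.4*I)
D(-2017)/2159131 + r/(√(-1645894 + 1201517)) = -2017/2159131 + (I*√1586005)/(√(-1645894 + 1201517)) = -2017*1/2159131 + (I*√1586005)/(√(-444377)) = -2017/2159131 + (I*√1586005)/((I*√444377)) = -2017/2159131 + (I*√1586005)*(-I*√444377/444377) = -2017/2159131 + √704784143885/444377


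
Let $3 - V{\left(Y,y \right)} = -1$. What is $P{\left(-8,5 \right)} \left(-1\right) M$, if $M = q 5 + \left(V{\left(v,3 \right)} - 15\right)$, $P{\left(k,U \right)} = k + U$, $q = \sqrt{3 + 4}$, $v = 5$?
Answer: $-33 + 15 \sqrt{7} \approx 6.6863$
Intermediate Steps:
$V{\left(Y,y \right)} = 4$ ($V{\left(Y,y \right)} = 3 - -1 = 3 + 1 = 4$)
$q = \sqrt{7} \approx 2.6458$
$P{\left(k,U \right)} = U + k$
$M = -11 + 5 \sqrt{7}$ ($M = \sqrt{7} \cdot 5 + \left(4 - 15\right) = 5 \sqrt{7} + \left(4 - 15\right) = 5 \sqrt{7} - 11 = -11 + 5 \sqrt{7} \approx 2.2288$)
$P{\left(-8,5 \right)} \left(-1\right) M = \left(5 - 8\right) \left(-1\right) \left(-11 + 5 \sqrt{7}\right) = \left(-3\right) \left(-1\right) \left(-11 + 5 \sqrt{7}\right) = 3 \left(-11 + 5 \sqrt{7}\right) = -33 + 15 \sqrt{7}$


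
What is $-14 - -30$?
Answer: $16$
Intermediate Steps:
$-14 - -30 = -14 + 30 = 16$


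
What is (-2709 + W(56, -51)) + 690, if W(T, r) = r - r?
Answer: -2019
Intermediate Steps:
W(T, r) = 0
(-2709 + W(56, -51)) + 690 = (-2709 + 0) + 690 = -2709 + 690 = -2019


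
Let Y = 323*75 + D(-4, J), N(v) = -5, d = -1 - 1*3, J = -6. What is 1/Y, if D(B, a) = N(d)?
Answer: 1/24220 ≈ 4.1288e-5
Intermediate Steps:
d = -4 (d = -1 - 3 = -4)
D(B, a) = -5
Y = 24220 (Y = 323*75 - 5 = 24225 - 5 = 24220)
1/Y = 1/24220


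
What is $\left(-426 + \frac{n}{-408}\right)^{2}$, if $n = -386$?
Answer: $\frac{7518797521}{41616} \approx 1.8067 \cdot 10^{5}$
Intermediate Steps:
$\left(-426 + \frac{n}{-408}\right)^{2} = \left(-426 - \frac{386}{-408}\right)^{2} = \left(-426 - - \frac{193}{204}\right)^{2} = \left(-426 + \frac{193}{204}\right)^{2} = \left(- \frac{86711}{204}\right)^{2} = \frac{7518797521}{41616}$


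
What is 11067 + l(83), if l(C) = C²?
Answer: 17956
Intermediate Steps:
11067 + l(83) = 11067 + 83² = 11067 + 6889 = 17956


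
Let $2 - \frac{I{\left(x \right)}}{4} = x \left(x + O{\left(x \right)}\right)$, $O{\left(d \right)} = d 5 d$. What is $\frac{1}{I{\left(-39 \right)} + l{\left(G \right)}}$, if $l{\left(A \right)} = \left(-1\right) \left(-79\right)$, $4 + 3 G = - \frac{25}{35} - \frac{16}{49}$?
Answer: $\frac{1}{1180383} \approx 8.4718 \cdot 10^{-7}$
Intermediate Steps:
$O{\left(d \right)} = 5 d^{2}$ ($O{\left(d \right)} = 5 d d = 5 d^{2}$)
$G = - \frac{247}{147}$ ($G = - \frac{4}{3} + \frac{- \frac{25}{35} - \frac{16}{49}}{3} = - \frac{4}{3} + \frac{\left(-25\right) \frac{1}{35} - \frac{16}{49}}{3} = - \frac{4}{3} + \frac{- \frac{5}{7} - \frac{16}{49}}{3} = - \frac{4}{3} + \frac{1}{3} \left(- \frac{51}{49}\right) = - \frac{4}{3} - \frac{17}{49} = - \frac{247}{147} \approx -1.6803$)
$l{\left(A \right)} = 79$
$I{\left(x \right)} = 8 - 4 x \left(x + 5 x^{2}\right)$
$\frac{1}{I{\left(-39 \right)} + l{\left(G \right)}} = \frac{1}{\left(8 - 20 \left(-39\right)^{3} - 4 \left(-39\right)^{2}\right) + 79} = \frac{1}{\left(8 - -1186380 - 6084\right) + 79} = \frac{1}{\left(8 + 1186380 - 6084\right) + 79} = \frac{1}{1180304 + 79} = \frac{1}{1180383}$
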